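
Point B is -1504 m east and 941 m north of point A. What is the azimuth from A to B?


az = atan2(-1504, 941) = -58.0 deg
adjusted to 0-360: 302.0 degrees

302.0 degrees


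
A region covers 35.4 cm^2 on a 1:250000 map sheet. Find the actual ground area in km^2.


ground_area = 35.4 * (250000/100)^2 = 221250000.0 m^2 = 221.25 km^2

221.25 km^2


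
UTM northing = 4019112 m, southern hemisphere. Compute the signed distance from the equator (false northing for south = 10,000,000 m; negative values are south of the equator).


For southern: actual = 4019112 - 10000000 = -5980888 m

-5980888 m


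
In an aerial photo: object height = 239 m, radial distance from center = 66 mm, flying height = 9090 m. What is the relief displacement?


d = h * r / H = 239 * 66 / 9090 = 1.74 mm

1.74 mm


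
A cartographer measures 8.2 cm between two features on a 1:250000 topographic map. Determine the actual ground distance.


ground = 8.2 cm * 250000 / 100 = 20500.0 m = 20.5 km

20.5 km


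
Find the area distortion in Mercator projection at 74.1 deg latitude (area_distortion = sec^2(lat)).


area_distortion = 1/cos^2(74.1) = 13.324

13.324


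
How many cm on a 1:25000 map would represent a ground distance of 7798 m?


map_cm = 7798 * 100 / 25000 = 31.192 cm ≈ 31.19 cm

31.19 cm


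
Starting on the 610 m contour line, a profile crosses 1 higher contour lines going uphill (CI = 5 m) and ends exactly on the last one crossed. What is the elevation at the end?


elevation = 610 + 1 * 5 = 615 m

615 m


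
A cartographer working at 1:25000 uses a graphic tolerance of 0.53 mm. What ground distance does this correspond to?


ground = 0.53 mm * 25000 / 1000 = 13.25 m

13.25 m


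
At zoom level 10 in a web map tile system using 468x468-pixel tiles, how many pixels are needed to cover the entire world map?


tiles per axis = 2^10 = 1024
total tiles = 1024^2 = 1048576
pixels per axis = 1024 * 468 = 479232
total pixels = 479232^2 = 229663309824

229663309824 pixels


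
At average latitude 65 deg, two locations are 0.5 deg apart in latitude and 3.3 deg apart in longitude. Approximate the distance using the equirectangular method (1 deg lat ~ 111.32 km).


dlat_km = 0.5 * 111.32 = 55.66
dlon_km = 3.3 * 111.32 * cos(65) ≈ 155.251
dist = sqrt(55.66^2 + 155.251^2) ≈ 164.9 km

164.9 km


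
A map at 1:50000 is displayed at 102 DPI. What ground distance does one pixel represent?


pixel_cm = 2.54 / 102 ≈ 0.024902 cm
ground = pixel_cm * 50000 / 100 = 2.54 * 50000 / (102 * 100) = 127000 / 10200 ≈ 12.45 m

12.45 m


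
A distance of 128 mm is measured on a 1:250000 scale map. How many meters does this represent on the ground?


ground = 128 mm * 250000 / 1000 = 32000.0 m

32000.0 m


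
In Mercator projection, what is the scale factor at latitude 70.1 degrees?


SF = 1 / cos(70.1) = 1 / 0.34038 = 2.938

2.938


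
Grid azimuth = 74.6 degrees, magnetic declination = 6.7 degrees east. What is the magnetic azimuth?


magnetic azimuth = grid azimuth - declination (east +ve)
mag_az = 74.6 - 6.7 = 67.9 degrees

67.9 degrees


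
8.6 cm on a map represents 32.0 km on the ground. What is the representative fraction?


ground = 32.0 km = 3200000 cm; RF denominator = ground / map = 3200000 / 8.6 ≈ 372093; RF = 1:372093

1:372093


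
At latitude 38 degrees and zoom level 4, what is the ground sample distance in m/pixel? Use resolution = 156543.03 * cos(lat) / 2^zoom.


res = 156543.03 * cos(38) / 2^4 = 156543.03 * 0.78801075 / 16 = 7709.85 m/pixel

7709.85 m/pixel


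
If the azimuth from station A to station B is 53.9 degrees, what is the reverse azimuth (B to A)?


back azimuth = (53.9 + 180) mod 360 = 233.9 degrees

233.9 degrees


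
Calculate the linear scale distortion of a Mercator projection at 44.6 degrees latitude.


SF = 1 / cos(44.6) = 1 / 0.712026 = 1.404

1.404


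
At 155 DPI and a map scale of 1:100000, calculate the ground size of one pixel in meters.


pixel_cm = 2.54 / 155 ≈ 0.016387 cm
ground = pixel_cm * 100000 / 100 = 2.54 * 100000 / (155 * 100) = 254000 / 15500 ≈ 16.39 m

16.39 m


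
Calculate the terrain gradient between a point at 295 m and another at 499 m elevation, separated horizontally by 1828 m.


gradient = (499 - 295) / 1828 = 204 / 1828 = 0.1116

0.1116


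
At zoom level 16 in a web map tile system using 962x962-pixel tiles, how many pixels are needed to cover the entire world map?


tiles per axis = 2^16 = 65536
total tiles = 65536^2 = 4294967296
pixels per axis = 65536 * 962 = 63045632
total pixels = 63045632^2 = 3974751714279424

3974751714279424 pixels


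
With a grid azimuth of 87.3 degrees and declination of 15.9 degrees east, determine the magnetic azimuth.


magnetic azimuth = grid azimuth - declination (east +ve)
mag_az = 87.3 - 15.9 = 71.4 degrees

71.4 degrees


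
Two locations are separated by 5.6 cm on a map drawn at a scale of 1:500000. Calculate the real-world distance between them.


ground = 5.6 cm * 500000 / 100 = 28000.0 m = 28.0 km

28.0 km


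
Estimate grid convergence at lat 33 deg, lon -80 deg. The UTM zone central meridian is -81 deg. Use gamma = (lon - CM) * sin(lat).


gamma = (-80 - -81) * sin(33) = 1 * 0.544639 = 0.545 degrees

0.545 degrees


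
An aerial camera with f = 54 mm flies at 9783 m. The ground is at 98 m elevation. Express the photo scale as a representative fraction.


scale = f / (H - h) = 54 mm / 9685 m = 54 / 9685000 = 1:179352

1:179352


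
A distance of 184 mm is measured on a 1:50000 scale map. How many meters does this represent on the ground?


ground = 184 mm * 50000 / 1000 = 9200.0 m

9200.0 m


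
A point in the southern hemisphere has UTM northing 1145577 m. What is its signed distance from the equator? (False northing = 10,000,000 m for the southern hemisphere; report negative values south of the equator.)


For southern: actual = 1145577 - 10000000 = -8854423 m

-8854423 m


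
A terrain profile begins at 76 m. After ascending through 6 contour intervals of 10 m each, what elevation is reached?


elevation = 76 + 6 * 10 = 136 m

136 m


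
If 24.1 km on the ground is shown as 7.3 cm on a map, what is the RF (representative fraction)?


ground = 24.1 km = 2410000 cm; RF denominator = ground / map = 2410000 / 7.3 ≈ 330137; RF = 1:330137

1:330137


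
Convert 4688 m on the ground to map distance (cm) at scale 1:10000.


map_cm = 4688 * 100 / 10000 = 46.88 cm

46.88 cm


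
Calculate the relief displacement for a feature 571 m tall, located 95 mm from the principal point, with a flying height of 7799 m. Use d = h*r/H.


d = h * r / H = 571 * 95 / 7799 = 6.96 mm

6.96 mm


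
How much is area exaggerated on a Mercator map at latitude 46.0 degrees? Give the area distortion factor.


area_distortion = 1/cos^2(46.0) = 2.072

2.072


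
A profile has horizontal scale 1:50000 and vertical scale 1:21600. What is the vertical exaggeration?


VE = horizontal_scale / vertical_scale = 50000 / 21600 ≈ 2.3

2.3x


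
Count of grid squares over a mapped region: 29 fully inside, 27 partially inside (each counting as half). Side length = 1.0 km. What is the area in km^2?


effective squares = 29 + 27 * 0.5 = 42.5
area = 42.5 * 1.0 = 42.5 km^2

42.5 km^2


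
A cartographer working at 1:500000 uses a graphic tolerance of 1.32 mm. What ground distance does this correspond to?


ground = 1.32 mm * 500000 / 1000 = 660.0 m

660.0 m


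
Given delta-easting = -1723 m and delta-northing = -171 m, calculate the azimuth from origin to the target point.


az = atan2(-1723, -171) = -95.7 deg
adjusted to 0-360: 264.3 degrees

264.3 degrees


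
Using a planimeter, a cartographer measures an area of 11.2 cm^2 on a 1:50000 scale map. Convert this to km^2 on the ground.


ground_area = 11.2 * (50000/100)^2 = 2800000.0 m^2 = 2.8 km^2

2.8 km^2


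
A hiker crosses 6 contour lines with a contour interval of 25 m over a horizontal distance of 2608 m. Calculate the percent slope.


elevation change = 6 * 25 = 150 m
slope = 150 / 2608 * 100 = 5.8%

5.8%


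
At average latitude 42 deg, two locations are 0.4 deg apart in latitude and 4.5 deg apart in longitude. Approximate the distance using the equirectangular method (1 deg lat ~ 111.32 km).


dlat_km = 0.4 * 111.32 = 44.528
dlon_km = 4.5 * 111.32 * cos(42) ≈ 372.271
dist = sqrt(44.528^2 + 372.271^2) ≈ 374.9 km

374.9 km


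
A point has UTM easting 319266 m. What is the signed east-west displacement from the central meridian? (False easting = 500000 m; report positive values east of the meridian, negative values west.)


displacement = 319266 - 500000 = -180734 m

-180734 m


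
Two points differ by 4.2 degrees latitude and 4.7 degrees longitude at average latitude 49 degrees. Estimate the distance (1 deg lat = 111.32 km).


dlat_km = 4.2 * 111.32 = 467.544
dlon_km = 4.7 * 111.32 * cos(49) ≈ 343.253
dist = sqrt(467.544^2 + 343.253^2) ≈ 580.0 km

580.0 km


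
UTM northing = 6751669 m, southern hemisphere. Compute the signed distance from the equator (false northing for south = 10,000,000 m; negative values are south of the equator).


For southern: actual = 6751669 - 10000000 = -3248331 m

-3248331 m


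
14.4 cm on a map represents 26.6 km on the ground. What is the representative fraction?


ground = 26.6 km = 2660000 cm; RF denominator = ground / map = 2660000 / 14.4 ≈ 184722; RF = 1:184722

1:184722


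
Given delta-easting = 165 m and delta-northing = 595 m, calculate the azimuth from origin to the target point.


az = atan2(165, 595) = 15.5 deg
adjusted to 0-360: 15.5 degrees

15.5 degrees


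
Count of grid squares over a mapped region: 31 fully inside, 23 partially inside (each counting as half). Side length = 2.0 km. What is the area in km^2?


effective squares = 31 + 23 * 0.5 = 42.5
area = 42.5 * 4.0 = 170.0 km^2

170.0 km^2


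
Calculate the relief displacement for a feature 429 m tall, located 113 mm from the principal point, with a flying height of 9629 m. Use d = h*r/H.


d = h * r / H = 429 * 113 / 9629 = 5.03 mm

5.03 mm


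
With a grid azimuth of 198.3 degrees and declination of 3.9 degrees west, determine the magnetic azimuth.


magnetic azimuth = grid azimuth - declination (east +ve)
mag_az = 198.3 - -3.9 = 202.2 degrees

202.2 degrees


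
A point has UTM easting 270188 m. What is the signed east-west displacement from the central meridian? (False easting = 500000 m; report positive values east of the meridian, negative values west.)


displacement = 270188 - 500000 = -229812 m

-229812 m


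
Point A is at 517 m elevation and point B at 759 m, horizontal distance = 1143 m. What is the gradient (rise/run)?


gradient = (759 - 517) / 1143 = 242 / 1143 = 0.2117

0.2117


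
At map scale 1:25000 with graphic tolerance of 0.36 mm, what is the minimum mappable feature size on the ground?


ground = 0.36 mm * 25000 / 1000 = 9.0 m

9.0 m


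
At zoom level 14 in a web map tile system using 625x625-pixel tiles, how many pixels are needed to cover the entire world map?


tiles per axis = 2^14 = 16384
total tiles = 16384^2 = 268435456
pixels per axis = 16384 * 625 = 10240000
total pixels = 10240000^2 = 104857600000000

104857600000000 pixels


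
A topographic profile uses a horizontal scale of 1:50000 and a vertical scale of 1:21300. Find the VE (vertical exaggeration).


VE = horizontal_scale / vertical_scale = 50000 / 21300 ≈ 2.3

2.3x


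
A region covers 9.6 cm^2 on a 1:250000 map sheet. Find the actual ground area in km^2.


ground_area = 9.6 * (250000/100)^2 = 60000000.0 m^2 = 60.0 km^2

60.0 km^2


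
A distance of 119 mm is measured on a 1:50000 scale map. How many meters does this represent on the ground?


ground = 119 mm * 50000 / 1000 = 5950.0 m

5950.0 m


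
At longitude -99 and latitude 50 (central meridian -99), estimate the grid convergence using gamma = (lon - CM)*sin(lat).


gamma = (-99 - -99) * sin(50) = 0 * 0.766044 = 0.0 degrees

0.0 degrees


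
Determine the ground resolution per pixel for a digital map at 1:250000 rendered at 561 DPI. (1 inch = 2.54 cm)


pixel_cm = 2.54 / 561 ≈ 0.004528 cm
ground = pixel_cm * 250000 / 100 = 2.54 * 250000 / (561 * 100) = 635000 / 56100 ≈ 11.32 m

11.32 m


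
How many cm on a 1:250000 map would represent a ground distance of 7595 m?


map_cm = 7595 * 100 / 250000 = 3.038 cm ≈ 3.04 cm

3.04 cm


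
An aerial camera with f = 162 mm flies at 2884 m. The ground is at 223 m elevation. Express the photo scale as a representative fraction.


scale = f / (H - h) = 162 mm / 2661 m = 162 / 2661000 = 1:16426

1:16426


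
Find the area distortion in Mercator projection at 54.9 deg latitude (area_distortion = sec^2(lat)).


area_distortion = 1/cos^2(54.9) = 3.025

3.025


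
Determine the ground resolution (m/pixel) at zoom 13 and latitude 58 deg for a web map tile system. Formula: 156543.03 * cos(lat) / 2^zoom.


res = 156543.03 * cos(58) / 2^13 = 156543.03 * 0.52991926 / 8192 = 10.13 m/pixel

10.13 m/pixel


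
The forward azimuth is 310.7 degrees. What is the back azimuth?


back azimuth = (310.7 + 180) mod 360 = 130.7 degrees

130.7 degrees


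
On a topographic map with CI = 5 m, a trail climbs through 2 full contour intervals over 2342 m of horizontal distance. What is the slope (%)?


elevation change = 2 * 5 = 10 m
slope = 10 / 2342 * 100 = 0.4%

0.4%


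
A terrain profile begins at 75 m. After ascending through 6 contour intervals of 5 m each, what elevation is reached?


elevation = 75 + 6 * 5 = 105 m

105 m


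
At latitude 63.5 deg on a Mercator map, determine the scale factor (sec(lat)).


SF = 1 / cos(63.5) = 1 / 0.446198 = 2.241

2.241


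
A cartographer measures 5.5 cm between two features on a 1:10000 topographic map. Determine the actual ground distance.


ground = 5.5 cm * 10000 / 100 = 550.0 m

550.0 m


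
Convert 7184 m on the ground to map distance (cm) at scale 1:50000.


map_cm = 7184 * 100 / 50000 = 14.368 cm ≈ 14.37 cm

14.37 cm


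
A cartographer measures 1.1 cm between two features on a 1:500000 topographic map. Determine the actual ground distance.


ground = 1.1 cm * 500000 / 100 = 5500.0 m = 5.5 km

5.5 km


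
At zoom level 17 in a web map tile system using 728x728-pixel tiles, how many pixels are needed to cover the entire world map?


tiles per axis = 2^17 = 131072
total tiles = 131072^2 = 17179869184
pixels per axis = 131072 * 728 = 95420416
total pixels = 95420416^2 = 9105055789613056

9105055789613056 pixels


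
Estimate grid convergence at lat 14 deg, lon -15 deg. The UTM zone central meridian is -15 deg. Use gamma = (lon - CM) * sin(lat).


gamma = (-15 - -15) * sin(14) = 0 * 0.241922 = 0.0 degrees

0.0 degrees


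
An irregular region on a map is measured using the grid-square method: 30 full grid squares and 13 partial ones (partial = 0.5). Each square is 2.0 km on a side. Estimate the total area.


effective squares = 30 + 13 * 0.5 = 36.5
area = 36.5 * 4.0 = 146.0 km^2

146.0 km^2


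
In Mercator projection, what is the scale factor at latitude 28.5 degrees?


SF = 1 / cos(28.5) = 1 / 0.878817 = 1.138

1.138


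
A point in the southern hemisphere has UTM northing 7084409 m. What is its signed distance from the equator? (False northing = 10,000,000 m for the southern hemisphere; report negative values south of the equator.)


For southern: actual = 7084409 - 10000000 = -2915591 m

-2915591 m


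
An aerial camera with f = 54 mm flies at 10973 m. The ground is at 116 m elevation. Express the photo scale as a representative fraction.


scale = f / (H - h) = 54 mm / 10857 m = 54 / 10857000 = 1:201056

1:201056


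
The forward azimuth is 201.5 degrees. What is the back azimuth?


back azimuth = (201.5 + 180) mod 360 = 21.5 degrees

21.5 degrees


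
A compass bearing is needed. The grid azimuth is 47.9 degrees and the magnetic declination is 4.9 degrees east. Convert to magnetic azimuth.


magnetic azimuth = grid azimuth - declination (east +ve)
mag_az = 47.9 - 4.9 = 43.0 degrees

43.0 degrees


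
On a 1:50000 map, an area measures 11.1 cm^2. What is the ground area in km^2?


ground_area = 11.1 * (50000/100)^2 = 2775000.0 m^2 = 2.775 km^2

2.775 km^2


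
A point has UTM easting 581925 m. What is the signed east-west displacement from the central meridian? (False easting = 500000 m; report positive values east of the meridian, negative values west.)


displacement = 581925 - 500000 = 81925 m

81925 m


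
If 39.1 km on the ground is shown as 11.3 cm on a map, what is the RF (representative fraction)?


ground = 39.1 km = 3910000 cm; RF denominator = ground / map = 3910000 / 11.3 ≈ 346018; RF = 1:346018

1:346018


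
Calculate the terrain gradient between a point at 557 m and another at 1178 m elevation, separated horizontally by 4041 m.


gradient = (1178 - 557) / 4041 = 621 / 4041 = 0.1537

0.1537


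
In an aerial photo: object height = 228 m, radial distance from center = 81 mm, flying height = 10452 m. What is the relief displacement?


d = h * r / H = 228 * 81 / 10452 = 1.77 mm

1.77 mm


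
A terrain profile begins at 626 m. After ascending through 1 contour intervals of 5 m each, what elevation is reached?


elevation = 626 + 1 * 5 = 631 m

631 m


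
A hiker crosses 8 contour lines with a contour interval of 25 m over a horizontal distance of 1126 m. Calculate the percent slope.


elevation change = 8 * 25 = 200 m
slope = 200 / 1126 * 100 = 17.8%

17.8%


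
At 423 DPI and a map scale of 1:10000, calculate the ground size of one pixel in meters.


pixel_cm = 2.54 / 423 ≈ 0.006005 cm
ground = pixel_cm * 10000 / 100 = 2.54 * 10000 / (423 * 100) = 25400 / 42300 ≈ 0.6 m

0.6 m


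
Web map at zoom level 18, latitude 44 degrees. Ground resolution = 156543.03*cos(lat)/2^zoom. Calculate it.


res = 156543.03 * cos(44) / 2^18 = 156543.03 * 0.7193398 / 262144 = 0.43 m/pixel

0.43 m/pixel


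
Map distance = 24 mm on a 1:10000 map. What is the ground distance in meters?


ground = 24 mm * 10000 / 1000 = 240.0 m

240.0 m


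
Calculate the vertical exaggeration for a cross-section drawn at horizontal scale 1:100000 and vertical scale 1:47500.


VE = horizontal_scale / vertical_scale = 100000 / 47500 ≈ 2.1

2.1x


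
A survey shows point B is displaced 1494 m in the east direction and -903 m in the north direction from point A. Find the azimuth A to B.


az = atan2(1494, -903) = 121.1 deg
adjusted to 0-360: 121.1 degrees

121.1 degrees


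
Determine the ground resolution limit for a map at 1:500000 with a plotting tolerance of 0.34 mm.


ground = 0.34 mm * 500000 / 1000 = 170.0 m

170.0 m


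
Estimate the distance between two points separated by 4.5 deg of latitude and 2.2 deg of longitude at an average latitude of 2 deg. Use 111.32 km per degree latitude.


dlat_km = 4.5 * 111.32 = 500.94
dlon_km = 2.2 * 111.32 * cos(2) ≈ 244.755
dist = sqrt(500.94^2 + 244.755^2) ≈ 557.5 km

557.5 km


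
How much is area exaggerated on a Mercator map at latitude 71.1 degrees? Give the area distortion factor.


area_distortion = 1/cos^2(71.1) = 9.531

9.531


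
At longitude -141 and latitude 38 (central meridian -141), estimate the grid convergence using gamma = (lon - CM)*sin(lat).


gamma = (-141 - -141) * sin(38) = 0 * 0.615661 = 0.0 degrees

0.0 degrees


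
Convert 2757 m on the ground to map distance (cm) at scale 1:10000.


map_cm = 2757 * 100 / 10000 = 27.57 cm

27.57 cm


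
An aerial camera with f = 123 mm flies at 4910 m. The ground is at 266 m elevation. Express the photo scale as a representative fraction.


scale = f / (H - h) = 123 mm / 4644 m = 123 / 4644000 = 1:37756

1:37756


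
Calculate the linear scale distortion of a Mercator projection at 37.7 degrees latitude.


SF = 1 / cos(37.7) = 1 / 0.791224 = 1.264

1.264


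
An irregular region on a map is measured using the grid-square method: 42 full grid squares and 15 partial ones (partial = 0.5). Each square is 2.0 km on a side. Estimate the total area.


effective squares = 42 + 15 * 0.5 = 49.5
area = 49.5 * 4.0 = 198.0 km^2

198.0 km^2


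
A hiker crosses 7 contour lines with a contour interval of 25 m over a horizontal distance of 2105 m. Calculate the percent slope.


elevation change = 7 * 25 = 175 m
slope = 175 / 2105 * 100 = 8.3%

8.3%


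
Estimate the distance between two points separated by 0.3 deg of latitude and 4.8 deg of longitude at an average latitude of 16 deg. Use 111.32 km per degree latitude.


dlat_km = 0.3 * 111.32 = 33.396
dlon_km = 4.8 * 111.32 * cos(16) ≈ 513.637
dist = sqrt(33.396^2 + 513.637^2) ≈ 514.7 km

514.7 km


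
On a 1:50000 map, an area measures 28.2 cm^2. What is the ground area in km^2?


ground_area = 28.2 * (50000/100)^2 = 7050000.0 m^2 = 7.05 km^2

7.05 km^2


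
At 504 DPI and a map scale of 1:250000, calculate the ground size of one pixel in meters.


pixel_cm = 2.54 / 504 ≈ 0.00504 cm
ground = pixel_cm * 250000 / 100 = 2.54 * 250000 / (504 * 100) = 635000 / 50400 ≈ 12.6 m

12.6 m


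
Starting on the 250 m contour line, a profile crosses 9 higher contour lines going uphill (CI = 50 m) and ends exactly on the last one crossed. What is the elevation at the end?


elevation = 250 + 9 * 50 = 700 m

700 m


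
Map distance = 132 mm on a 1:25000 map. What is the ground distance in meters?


ground = 132 mm * 25000 / 1000 = 3300.0 m

3300.0 m


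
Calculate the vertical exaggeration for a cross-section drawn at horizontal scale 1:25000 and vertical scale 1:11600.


VE = horizontal_scale / vertical_scale = 25000 / 11600 ≈ 2.2

2.2x


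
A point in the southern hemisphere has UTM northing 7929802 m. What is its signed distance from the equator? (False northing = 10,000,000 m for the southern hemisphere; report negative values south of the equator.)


For southern: actual = 7929802 - 10000000 = -2070198 m

-2070198 m


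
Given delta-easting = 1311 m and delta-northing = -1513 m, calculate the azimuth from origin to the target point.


az = atan2(1311, -1513) = 139.1 deg
adjusted to 0-360: 139.1 degrees

139.1 degrees


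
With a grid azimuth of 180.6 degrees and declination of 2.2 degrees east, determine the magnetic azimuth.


magnetic azimuth = grid azimuth - declination (east +ve)
mag_az = 180.6 - 2.2 = 178.4 degrees

178.4 degrees


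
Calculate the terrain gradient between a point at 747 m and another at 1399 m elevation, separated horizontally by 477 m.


gradient = (1399 - 747) / 477 = 652 / 477 = 1.3669

1.3669


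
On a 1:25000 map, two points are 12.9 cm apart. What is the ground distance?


ground = 12.9 cm * 25000 / 100 = 3225.0 m = 3.225 km

3.225 km


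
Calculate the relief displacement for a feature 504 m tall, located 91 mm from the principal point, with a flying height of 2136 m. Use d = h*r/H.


d = h * r / H = 504 * 91 / 2136 = 21.47 mm

21.47 mm


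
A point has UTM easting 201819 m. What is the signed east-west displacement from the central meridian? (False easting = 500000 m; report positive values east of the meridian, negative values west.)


displacement = 201819 - 500000 = -298181 m

-298181 m


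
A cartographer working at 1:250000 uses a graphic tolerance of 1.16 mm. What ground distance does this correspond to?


ground = 1.16 mm * 250000 / 1000 = 290.0 m

290.0 m


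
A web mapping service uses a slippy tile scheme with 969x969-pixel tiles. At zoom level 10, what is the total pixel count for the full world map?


tiles per axis = 2^10 = 1024
total tiles = 1024^2 = 1048576
pixels per axis = 1024 * 969 = 992256
total pixels = 992256^2 = 984571969536

984571969536 pixels


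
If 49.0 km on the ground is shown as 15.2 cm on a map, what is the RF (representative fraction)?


ground = 49.0 km = 4900000 cm; RF denominator = ground / map = 4900000 / 15.2 ≈ 322368; RF = 1:322368

1:322368


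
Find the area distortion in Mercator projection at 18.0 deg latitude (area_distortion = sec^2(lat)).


area_distortion = 1/cos^2(18.0) = 1.106

1.106


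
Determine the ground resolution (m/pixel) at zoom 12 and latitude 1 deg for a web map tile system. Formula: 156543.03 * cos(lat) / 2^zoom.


res = 156543.03 * cos(1) / 2^12 = 156543.03 * 0.9998477 / 4096 = 38.21 m/pixel

38.21 m/pixel


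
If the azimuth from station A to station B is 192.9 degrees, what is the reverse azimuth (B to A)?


back azimuth = (192.9 + 180) mod 360 = 12.9 degrees

12.9 degrees


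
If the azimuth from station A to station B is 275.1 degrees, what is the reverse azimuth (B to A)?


back azimuth = (275.1 + 180) mod 360 = 95.1 degrees

95.1 degrees


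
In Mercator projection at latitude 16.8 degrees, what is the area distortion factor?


area_distortion = 1/cos^2(16.8) = 1.091

1.091


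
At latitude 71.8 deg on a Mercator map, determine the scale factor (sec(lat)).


SF = 1 / cos(71.8) = 1 / 0.312335 = 3.202

3.202


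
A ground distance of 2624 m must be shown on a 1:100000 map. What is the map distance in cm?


map_cm = 2624 * 100 / 100000 = 2.624 cm ≈ 2.62 cm

2.62 cm


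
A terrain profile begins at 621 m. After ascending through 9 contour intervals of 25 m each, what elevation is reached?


elevation = 621 + 9 * 25 = 846 m

846 m


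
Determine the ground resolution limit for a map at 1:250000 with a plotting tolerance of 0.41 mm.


ground = 0.41 mm * 250000 / 1000 = 102.5 m

102.5 m


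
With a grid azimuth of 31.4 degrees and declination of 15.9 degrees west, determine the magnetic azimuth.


magnetic azimuth = grid azimuth - declination (east +ve)
mag_az = 31.4 - -15.9 = 47.3 degrees

47.3 degrees


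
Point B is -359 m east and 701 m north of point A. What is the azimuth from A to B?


az = atan2(-359, 701) = -27.1 deg
adjusted to 0-360: 332.9 degrees

332.9 degrees


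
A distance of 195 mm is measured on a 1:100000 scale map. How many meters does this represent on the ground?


ground = 195 mm * 100000 / 1000 = 19500.0 m

19500.0 m


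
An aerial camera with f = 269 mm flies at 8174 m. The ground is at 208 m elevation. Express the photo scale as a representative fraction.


scale = f / (H - h) = 269 mm / 7966 m = 269 / 7966000 = 1:29613

1:29613


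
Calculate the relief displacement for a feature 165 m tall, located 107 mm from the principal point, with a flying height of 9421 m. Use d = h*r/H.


d = h * r / H = 165 * 107 / 9421 = 1.87 mm

1.87 mm


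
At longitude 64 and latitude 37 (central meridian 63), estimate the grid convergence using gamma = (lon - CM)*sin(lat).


gamma = (64 - 63) * sin(37) = 1 * 0.601815 = 0.602 degrees

0.602 degrees


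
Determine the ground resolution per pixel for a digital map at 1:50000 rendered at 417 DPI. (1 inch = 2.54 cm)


pixel_cm = 2.54 / 417 ≈ 0.006091 cm
ground = pixel_cm * 50000 / 100 = 2.54 * 50000 / (417 * 100) = 127000 / 41700 ≈ 3.05 m

3.05 m


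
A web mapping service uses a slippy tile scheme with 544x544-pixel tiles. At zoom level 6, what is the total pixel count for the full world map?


tiles per axis = 2^6 = 64
total tiles = 64^2 = 4096
pixels per axis = 64 * 544 = 34816
total pixels = 34816^2 = 1212153856

1212153856 pixels


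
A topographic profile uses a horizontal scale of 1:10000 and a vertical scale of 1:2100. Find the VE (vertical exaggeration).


VE = horizontal_scale / vertical_scale = 10000 / 2100 ≈ 4.8

4.8x


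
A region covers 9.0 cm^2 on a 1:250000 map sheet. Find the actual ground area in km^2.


ground_area = 9.0 * (250000/100)^2 = 56250000.0 m^2 = 56.25 km^2

56.25 km^2


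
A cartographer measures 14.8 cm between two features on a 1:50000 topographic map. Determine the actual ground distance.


ground = 14.8 cm * 50000 / 100 = 7400.0 m = 7.4 km

7.4 km


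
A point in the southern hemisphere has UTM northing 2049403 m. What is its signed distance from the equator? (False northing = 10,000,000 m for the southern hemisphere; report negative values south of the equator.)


For southern: actual = 2049403 - 10000000 = -7950597 m

-7950597 m


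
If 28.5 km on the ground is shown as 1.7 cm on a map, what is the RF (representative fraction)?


ground = 28.5 km = 2850000 cm; RF denominator = ground / map = 2850000 / 1.7 ≈ 1676471; RF = 1:1676471

1:1676471


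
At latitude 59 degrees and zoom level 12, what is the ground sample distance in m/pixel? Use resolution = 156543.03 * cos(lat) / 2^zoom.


res = 156543.03 * cos(59) / 2^12 = 156543.03 * 0.51503807 / 4096 = 19.68 m/pixel

19.68 m/pixel


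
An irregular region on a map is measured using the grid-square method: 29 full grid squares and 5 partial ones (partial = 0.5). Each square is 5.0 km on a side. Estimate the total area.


effective squares = 29 + 5 * 0.5 = 31.5
area = 31.5 * 25.0 = 787.5 km^2

787.5 km^2


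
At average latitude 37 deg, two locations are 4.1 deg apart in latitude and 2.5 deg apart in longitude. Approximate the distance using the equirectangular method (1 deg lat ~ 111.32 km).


dlat_km = 4.1 * 111.32 = 456.412
dlon_km = 2.5 * 111.32 * cos(37) ≈ 222.26
dist = sqrt(456.412^2 + 222.26^2) ≈ 507.7 km

507.7 km


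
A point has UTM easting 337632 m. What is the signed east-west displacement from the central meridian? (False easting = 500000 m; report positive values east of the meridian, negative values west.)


displacement = 337632 - 500000 = -162368 m

-162368 m


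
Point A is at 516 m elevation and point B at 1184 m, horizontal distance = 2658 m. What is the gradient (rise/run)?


gradient = (1184 - 516) / 2658 = 668 / 2658 = 0.2513

0.2513


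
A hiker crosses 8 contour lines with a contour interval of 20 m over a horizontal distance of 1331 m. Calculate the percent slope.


elevation change = 8 * 20 = 160 m
slope = 160 / 1331 * 100 = 12.0%

12.0%


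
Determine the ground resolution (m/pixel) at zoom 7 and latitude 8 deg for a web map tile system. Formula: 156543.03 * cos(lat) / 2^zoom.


res = 156543.03 * cos(8) / 2^7 = 156543.03 * 0.99026807 / 128 = 1211.09 m/pixel

1211.09 m/pixel


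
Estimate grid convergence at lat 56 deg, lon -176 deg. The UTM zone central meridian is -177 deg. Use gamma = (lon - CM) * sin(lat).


gamma = (-176 - -177) * sin(56) = 1 * 0.829038 = 0.829 degrees

0.829 degrees


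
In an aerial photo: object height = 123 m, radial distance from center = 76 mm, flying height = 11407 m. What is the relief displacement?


d = h * r / H = 123 * 76 / 11407 = 0.82 mm

0.82 mm


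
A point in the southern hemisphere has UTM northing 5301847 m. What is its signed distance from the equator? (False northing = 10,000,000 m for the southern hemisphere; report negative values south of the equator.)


For southern: actual = 5301847 - 10000000 = -4698153 m

-4698153 m


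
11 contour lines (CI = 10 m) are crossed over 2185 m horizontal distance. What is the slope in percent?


elevation change = 11 * 10 = 110 m
slope = 110 / 2185 * 100 = 5.0%

5.0%


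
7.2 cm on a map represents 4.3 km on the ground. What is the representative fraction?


ground = 4.3 km = 430000 cm; RF denominator = ground / map = 430000 / 7.2 ≈ 59722; RF = 1:59722

1:59722


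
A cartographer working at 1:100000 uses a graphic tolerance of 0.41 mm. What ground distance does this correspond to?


ground = 0.41 mm * 100000 / 1000 = 41.0 m

41.0 m


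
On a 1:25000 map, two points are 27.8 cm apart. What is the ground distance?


ground = 27.8 cm * 25000 / 100 = 6950.0 m = 6.95 km

6.95 km


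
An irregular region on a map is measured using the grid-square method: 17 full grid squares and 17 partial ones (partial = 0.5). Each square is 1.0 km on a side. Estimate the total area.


effective squares = 17 + 17 * 0.5 = 25.5
area = 25.5 * 1.0 = 25.5 km^2

25.5 km^2


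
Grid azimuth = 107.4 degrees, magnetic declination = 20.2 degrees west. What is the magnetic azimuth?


magnetic azimuth = grid azimuth - declination (east +ve)
mag_az = 107.4 - -20.2 = 127.6 degrees

127.6 degrees


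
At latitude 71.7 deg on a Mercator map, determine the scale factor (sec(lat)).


SF = 1 / cos(71.7) = 1 / 0.313992 = 3.185

3.185


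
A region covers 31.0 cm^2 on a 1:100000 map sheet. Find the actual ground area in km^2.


ground_area = 31.0 * (100000/100)^2 = 31000000.0 m^2 = 31.0 km^2

31.0 km^2


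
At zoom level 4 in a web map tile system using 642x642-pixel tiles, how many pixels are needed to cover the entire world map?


tiles per axis = 2^4 = 16
total tiles = 16^2 = 256
pixels per axis = 16 * 642 = 10272
total pixels = 10272^2 = 105513984

105513984 pixels


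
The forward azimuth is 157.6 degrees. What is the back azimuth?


back azimuth = (157.6 + 180) mod 360 = 337.6 degrees

337.6 degrees


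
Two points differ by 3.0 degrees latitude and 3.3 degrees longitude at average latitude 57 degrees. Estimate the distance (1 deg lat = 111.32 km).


dlat_km = 3.0 * 111.32 = 333.96
dlon_km = 3.3 * 111.32 * cos(57) ≈ 200.076
dist = sqrt(333.96^2 + 200.076^2) ≈ 389.3 km

389.3 km


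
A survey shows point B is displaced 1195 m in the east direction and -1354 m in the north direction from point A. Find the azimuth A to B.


az = atan2(1195, -1354) = 138.6 deg
adjusted to 0-360: 138.6 degrees

138.6 degrees


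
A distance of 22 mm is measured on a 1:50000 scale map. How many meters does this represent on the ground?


ground = 22 mm * 50000 / 1000 = 1100.0 m

1100.0 m


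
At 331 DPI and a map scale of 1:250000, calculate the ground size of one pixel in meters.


pixel_cm = 2.54 / 331 ≈ 0.007674 cm
ground = pixel_cm * 250000 / 100 = 2.54 * 250000 / (331 * 100) = 635000 / 33100 ≈ 19.18 m

19.18 m


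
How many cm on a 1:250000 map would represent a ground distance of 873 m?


map_cm = 873 * 100 / 250000 = 0.3492 cm ≈ 0.35 cm

0.35 cm


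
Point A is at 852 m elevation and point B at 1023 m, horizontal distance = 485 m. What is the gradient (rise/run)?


gradient = (1023 - 852) / 485 = 171 / 485 = 0.3526

0.3526


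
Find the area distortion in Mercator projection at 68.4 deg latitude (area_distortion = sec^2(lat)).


area_distortion = 1/cos^2(68.4) = 7.379

7.379


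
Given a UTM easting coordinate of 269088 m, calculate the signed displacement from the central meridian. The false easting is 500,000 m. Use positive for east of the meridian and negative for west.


displacement = 269088 - 500000 = -230912 m

-230912 m


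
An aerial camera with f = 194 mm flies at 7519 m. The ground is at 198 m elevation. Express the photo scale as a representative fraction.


scale = f / (H - h) = 194 mm / 7321 m = 194 / 7321000 = 1:37737

1:37737


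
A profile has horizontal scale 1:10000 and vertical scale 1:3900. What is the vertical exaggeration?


VE = horizontal_scale / vertical_scale = 10000 / 3900 ≈ 2.6

2.6x


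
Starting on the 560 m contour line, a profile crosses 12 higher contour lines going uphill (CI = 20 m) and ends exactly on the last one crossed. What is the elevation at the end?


elevation = 560 + 12 * 20 = 800 m

800 m


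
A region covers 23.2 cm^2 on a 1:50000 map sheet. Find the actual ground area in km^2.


ground_area = 23.2 * (50000/100)^2 = 5800000.0 m^2 = 5.8 km^2

5.8 km^2


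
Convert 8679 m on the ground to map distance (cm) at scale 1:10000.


map_cm = 8679 * 100 / 10000 = 86.79 cm

86.79 cm


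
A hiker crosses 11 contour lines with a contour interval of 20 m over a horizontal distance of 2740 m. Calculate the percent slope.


elevation change = 11 * 20 = 220 m
slope = 220 / 2740 * 100 = 8.0%

8.0%


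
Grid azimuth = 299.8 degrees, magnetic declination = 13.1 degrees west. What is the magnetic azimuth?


magnetic azimuth = grid azimuth - declination (east +ve)
mag_az = 299.8 - -13.1 = 312.9 degrees

312.9 degrees


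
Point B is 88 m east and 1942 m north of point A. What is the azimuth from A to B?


az = atan2(88, 1942) = 2.6 deg
adjusted to 0-360: 2.6 degrees

2.6 degrees


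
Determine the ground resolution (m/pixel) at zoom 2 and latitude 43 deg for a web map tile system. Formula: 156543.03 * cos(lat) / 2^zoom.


res = 156543.03 * cos(43) / 2^2 = 156543.03 * 0.7313537 / 4 = 28622.08 m/pixel

28622.08 m/pixel


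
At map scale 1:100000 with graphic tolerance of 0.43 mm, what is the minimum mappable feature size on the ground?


ground = 0.43 mm * 100000 / 1000 = 43.0 m

43.0 m


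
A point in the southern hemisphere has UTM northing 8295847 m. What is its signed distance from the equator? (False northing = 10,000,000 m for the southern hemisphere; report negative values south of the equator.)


For southern: actual = 8295847 - 10000000 = -1704153 m

-1704153 m


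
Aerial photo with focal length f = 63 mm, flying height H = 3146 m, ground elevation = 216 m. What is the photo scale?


scale = f / (H - h) = 63 mm / 2930 m = 63 / 2930000 = 1:46508

1:46508


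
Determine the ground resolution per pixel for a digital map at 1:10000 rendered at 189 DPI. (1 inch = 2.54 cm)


pixel_cm = 2.54 / 189 ≈ 0.013439 cm
ground = pixel_cm * 10000 / 100 = 2.54 * 10000 / (189 * 100) = 25400 / 18900 ≈ 1.34 m

1.34 m


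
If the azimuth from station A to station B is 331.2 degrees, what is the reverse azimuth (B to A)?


back azimuth = (331.2 + 180) mod 360 = 151.2 degrees

151.2 degrees


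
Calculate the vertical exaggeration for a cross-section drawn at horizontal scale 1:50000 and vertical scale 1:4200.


VE = horizontal_scale / vertical_scale = 50000 / 4200 ≈ 11.9

11.9x


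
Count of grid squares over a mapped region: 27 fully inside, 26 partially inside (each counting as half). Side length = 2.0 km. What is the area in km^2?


effective squares = 27 + 26 * 0.5 = 40.0
area = 40.0 * 4.0 = 160.0 km^2

160.0 km^2


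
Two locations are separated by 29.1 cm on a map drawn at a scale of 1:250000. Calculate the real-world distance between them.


ground = 29.1 cm * 250000 / 100 = 72750.0 m = 72.75 km

72.75 km


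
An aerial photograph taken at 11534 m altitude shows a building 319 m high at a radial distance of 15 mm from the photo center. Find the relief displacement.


d = h * r / H = 319 * 15 / 11534 = 0.41 mm

0.41 mm


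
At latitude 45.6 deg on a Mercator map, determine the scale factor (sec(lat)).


SF = 1 / cos(45.6) = 1 / 0.699663 = 1.429

1.429


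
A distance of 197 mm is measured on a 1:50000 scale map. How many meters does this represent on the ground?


ground = 197 mm * 50000 / 1000 = 9850.0 m

9850.0 m


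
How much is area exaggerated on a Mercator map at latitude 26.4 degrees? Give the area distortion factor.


area_distortion = 1/cos^2(26.4) = 1.246

1.246


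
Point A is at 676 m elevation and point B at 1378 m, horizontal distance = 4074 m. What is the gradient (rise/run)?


gradient = (1378 - 676) / 4074 = 702 / 4074 = 0.1723

0.1723


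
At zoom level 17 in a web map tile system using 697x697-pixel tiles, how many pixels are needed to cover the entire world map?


tiles per axis = 2^17 = 131072
total tiles = 131072^2 = 17179869184
pixels per axis = 131072 * 697 = 91357184
total pixels = 91357184^2 = 8346135068409856

8346135068409856 pixels


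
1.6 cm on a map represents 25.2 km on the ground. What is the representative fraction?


ground = 25.2 km = 2520000 cm; RF denominator = ground / map = 2520000 / 1.6 = 1575000; RF = 1:1575000

1:1575000
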